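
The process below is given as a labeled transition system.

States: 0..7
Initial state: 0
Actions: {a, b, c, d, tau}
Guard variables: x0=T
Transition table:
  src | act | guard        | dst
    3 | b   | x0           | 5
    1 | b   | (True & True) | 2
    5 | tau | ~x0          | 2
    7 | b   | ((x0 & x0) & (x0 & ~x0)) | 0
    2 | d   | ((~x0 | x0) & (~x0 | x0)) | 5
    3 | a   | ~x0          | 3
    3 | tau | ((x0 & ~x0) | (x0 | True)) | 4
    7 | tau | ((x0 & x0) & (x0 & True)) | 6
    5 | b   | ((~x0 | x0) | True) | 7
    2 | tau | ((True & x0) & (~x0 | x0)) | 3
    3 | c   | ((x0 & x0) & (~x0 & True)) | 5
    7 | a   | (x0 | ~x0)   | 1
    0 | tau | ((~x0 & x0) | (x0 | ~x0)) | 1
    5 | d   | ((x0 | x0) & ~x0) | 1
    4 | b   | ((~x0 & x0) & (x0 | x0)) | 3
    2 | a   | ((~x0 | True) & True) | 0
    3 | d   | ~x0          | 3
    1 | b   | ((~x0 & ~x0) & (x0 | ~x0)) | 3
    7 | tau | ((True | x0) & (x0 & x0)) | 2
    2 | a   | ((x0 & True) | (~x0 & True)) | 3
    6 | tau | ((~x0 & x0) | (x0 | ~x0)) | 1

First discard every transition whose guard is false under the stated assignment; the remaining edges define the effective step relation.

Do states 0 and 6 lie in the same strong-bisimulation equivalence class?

Answer: BISIMILAR

Analysis:
Compute ~ classes (split until stable):
  π0 = {{0,1,2,3,4,5,6,7}}
  π1 = {{0,6},{1,5},{2},{3},{4},{7}}
  π2 = {{0,6},{1},{2},{3},{4},{5},{7}}
7 equivalence class(es) (converged in 3)
class of 0: {0,6}; class of 6: {0,6}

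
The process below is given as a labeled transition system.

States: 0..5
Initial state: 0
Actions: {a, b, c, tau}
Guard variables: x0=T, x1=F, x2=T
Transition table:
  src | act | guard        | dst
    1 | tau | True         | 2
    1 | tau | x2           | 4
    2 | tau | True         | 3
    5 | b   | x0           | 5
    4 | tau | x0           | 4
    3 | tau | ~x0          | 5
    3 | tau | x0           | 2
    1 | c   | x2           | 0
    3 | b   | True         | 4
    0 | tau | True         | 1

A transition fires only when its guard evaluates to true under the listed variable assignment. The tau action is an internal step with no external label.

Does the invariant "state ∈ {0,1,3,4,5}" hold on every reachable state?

Inv-set: {0,1,3,4,5}
Reach set: {0,1,2,3,4}
  0: ok
  1: ok
  2: ✗ unsafe
  3: ok
  4: ok
counterexample path to 2: tau·tau

Answer: INVARIANT VIOLATED at state 2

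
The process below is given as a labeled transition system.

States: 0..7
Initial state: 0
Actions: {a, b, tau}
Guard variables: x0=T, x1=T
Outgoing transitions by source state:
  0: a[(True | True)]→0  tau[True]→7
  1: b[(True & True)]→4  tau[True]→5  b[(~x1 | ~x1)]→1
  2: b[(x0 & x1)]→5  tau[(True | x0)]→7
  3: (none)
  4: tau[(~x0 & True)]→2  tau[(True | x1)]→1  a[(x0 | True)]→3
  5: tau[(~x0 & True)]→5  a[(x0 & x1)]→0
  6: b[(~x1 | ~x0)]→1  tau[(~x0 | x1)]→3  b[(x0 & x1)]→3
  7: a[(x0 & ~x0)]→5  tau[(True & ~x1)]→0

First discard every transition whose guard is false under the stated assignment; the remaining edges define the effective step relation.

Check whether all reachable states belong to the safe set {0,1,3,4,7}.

Answer: INVARIANT HOLDS

Analysis:
Safe = {0,1,3,4,7}
Reachable = {0,7}
  0: safe
  7: safe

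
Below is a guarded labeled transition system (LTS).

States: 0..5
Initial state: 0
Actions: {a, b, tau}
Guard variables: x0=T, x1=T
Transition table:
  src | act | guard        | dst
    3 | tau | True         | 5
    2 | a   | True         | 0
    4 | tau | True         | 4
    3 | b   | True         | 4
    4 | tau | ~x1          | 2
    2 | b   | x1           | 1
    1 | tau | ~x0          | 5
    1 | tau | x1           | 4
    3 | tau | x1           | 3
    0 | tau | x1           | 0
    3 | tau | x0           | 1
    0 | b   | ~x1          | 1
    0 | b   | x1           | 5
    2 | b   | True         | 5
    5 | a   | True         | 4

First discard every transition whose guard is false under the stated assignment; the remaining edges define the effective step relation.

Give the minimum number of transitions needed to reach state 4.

Answer: 2

Analysis:
Layered search for 4:
  L0 = {0}
  L1 = {5}
  L2 = {4}
first hit 4 at d=2 via b·a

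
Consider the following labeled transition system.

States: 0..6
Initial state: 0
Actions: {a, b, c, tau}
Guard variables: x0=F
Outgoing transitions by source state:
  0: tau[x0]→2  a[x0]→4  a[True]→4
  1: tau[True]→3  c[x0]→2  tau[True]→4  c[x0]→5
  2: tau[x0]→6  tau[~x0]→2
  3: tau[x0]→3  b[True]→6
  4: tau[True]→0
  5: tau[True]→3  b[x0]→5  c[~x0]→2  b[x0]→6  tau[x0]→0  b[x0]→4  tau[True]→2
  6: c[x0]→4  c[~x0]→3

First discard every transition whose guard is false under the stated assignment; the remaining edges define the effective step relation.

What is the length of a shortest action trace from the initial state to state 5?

Layered search for 5:
  Layer 0: {0}
  Layer 1: {4}
5 never appears.

Answer: UNREACHABLE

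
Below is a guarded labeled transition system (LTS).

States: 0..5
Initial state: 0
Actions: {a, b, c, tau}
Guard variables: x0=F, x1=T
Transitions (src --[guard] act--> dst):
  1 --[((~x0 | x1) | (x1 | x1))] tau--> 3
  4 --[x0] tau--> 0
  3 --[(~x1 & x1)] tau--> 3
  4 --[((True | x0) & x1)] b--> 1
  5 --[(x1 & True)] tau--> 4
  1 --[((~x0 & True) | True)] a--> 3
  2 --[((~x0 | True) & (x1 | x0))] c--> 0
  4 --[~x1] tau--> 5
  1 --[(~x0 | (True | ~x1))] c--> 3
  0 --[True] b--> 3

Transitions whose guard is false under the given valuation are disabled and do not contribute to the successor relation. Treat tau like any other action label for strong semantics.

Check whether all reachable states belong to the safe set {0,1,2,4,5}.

Answer: INVARIANT VIOLATED at state 3

Trace:
Allowed set {0,1,2,4,5}
Reachable = {0,3}
  0: safe
  3: ✗ unsafe
counterexample path to 3: b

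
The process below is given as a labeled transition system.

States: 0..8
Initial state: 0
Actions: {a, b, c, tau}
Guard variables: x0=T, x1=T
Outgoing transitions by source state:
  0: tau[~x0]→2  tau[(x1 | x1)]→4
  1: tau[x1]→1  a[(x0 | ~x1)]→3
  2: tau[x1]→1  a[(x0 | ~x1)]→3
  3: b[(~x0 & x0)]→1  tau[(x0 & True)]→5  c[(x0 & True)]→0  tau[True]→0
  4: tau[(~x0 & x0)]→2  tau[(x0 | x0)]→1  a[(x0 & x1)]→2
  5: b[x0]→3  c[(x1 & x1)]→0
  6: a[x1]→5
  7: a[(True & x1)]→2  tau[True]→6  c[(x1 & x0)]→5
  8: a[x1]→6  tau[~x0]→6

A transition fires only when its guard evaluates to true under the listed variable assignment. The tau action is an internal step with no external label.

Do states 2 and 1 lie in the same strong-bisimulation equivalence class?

Answer: BISIMILAR

Analysis:
Refine partition for ~:
  P[0] = {{0,1,2,3,4,5,6,7,8}}
  P[1] = {{0},{1,2,4},{3},{5},{6,8},{7}}
  P[2] = {{0},{1,2},{3},{4},{5},{6},{7},{8}}
8 equivalence class(es) (converged in 3)
class of 2: {1,2}; class of 1: {1,2}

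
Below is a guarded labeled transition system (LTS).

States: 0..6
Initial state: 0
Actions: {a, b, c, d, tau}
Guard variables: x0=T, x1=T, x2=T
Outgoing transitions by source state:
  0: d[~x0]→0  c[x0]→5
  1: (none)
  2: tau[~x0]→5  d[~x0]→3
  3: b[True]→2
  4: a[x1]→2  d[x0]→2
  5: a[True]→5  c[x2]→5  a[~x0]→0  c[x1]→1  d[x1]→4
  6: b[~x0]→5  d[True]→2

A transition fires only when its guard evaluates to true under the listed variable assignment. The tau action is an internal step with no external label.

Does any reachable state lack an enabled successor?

R = {0,1,2,4,5}
  0: c→5  [1 out]
  1: ∅  [STUCK]
  2: ∅  [STUCK]
  4: a→2  d→2  [2 out]
  5: a→5  c→1  c→5  d→4  [4 out]
witness 1: c·c

Answer: DEADLOCK at state 1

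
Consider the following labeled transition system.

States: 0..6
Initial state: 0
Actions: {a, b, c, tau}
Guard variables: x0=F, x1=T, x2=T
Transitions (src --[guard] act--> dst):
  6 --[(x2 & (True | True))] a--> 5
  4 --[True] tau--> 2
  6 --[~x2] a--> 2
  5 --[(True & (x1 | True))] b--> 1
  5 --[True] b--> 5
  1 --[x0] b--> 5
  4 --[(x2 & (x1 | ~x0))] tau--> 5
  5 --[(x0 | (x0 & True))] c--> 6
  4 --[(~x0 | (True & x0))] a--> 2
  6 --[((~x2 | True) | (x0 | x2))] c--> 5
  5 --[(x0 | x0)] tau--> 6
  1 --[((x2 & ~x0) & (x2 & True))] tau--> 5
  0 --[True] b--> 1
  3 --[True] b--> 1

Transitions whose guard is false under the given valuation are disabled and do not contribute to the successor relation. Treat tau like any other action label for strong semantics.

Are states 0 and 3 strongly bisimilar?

Answer: BISIMILAR

Trace:
Compute ~ classes (split until stable):
  round 0: {{0,1,2,3,4,5,6}}
  round 1: {{0,3,5},{1},{2},{4},{6}}
  round 2: {{0,3},{1},{2},{4},{5},{6}}
6 equivalence class(es) (converged in 3)
[0]={0,3}  [3]={0,3}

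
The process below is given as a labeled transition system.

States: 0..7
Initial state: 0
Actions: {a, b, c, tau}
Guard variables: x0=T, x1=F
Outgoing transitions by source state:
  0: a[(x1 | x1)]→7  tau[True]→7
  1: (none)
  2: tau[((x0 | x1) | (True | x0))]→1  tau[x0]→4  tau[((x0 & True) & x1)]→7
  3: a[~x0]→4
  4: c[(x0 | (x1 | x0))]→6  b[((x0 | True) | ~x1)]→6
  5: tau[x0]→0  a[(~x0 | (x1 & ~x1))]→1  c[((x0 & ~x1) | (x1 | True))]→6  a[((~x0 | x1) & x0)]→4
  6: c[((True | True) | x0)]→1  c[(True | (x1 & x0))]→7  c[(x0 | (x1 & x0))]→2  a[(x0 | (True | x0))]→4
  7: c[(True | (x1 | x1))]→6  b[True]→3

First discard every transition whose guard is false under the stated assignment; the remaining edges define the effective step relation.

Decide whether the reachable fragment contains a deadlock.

R = {0,1,2,3,4,6,7}
  0: tau→7  [deg 1]
  1: ∅  [deadlock]
  2: tau→1  tau→4  [deg 2]
  3: ∅  [deadlock]
  4: b→6  c→6  [deg 2]
  6: a→4  c→1  c→2  c→7  [deg 4]
  7: b→3  c→6  [deg 2]
witness 1: tau·c·c

Answer: DEADLOCK at state 1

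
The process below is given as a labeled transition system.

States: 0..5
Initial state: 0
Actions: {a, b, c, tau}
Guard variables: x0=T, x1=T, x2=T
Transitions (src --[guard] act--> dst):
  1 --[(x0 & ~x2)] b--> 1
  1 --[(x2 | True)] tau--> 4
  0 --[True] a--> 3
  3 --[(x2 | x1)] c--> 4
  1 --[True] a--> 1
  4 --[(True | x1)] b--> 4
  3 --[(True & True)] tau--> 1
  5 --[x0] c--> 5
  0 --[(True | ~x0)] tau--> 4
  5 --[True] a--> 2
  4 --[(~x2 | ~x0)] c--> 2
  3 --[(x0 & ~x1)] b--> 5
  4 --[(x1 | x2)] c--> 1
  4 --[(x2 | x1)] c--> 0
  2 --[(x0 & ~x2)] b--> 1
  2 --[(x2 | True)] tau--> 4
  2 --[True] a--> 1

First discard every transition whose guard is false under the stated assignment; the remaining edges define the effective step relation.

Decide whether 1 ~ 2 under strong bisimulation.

Answer: BISIMILAR

Trace:
Compute ~ classes (split until stable):
  round 0: {{0,1,2,3,4,5}}
  round 1: {{0,1,2},{3},{4},{5}}
  round 2: {{0},{1,2},{3},{4},{5}}
5 equivalence class(es) (converged in 3)
[1]={1,2}  [2]={1,2}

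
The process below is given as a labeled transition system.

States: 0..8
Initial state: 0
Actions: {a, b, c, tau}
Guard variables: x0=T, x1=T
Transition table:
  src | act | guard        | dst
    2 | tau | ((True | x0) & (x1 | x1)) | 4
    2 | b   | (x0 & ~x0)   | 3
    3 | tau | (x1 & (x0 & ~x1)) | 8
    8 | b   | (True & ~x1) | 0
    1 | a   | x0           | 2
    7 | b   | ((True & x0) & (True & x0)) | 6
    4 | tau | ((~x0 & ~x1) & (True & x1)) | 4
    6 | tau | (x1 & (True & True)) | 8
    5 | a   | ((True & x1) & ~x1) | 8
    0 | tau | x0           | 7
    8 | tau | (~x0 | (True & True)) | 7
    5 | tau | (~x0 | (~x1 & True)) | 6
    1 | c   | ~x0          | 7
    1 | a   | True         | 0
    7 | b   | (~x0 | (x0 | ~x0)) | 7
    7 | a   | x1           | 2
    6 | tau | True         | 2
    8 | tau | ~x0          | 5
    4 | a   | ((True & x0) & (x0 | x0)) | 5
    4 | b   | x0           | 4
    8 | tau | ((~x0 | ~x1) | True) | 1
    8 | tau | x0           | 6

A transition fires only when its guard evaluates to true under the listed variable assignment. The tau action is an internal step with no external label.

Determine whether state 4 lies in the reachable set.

14 transition(s) survive guard evaluation.
depth 0: {0}
depth 1: {7}  now seen {0,7}
depth 2: {2,6}  now seen {0,2,6,7}
depth 3: {4,8}  now seen {0,2,4,6,7,8}
depth 4: {1,5}  now seen {0,1,2,4,5,6,7,8}
Reachable = {0,1,2,4,5,6,7,8}
witness 4: tau·a·tau

Answer: REACHABLE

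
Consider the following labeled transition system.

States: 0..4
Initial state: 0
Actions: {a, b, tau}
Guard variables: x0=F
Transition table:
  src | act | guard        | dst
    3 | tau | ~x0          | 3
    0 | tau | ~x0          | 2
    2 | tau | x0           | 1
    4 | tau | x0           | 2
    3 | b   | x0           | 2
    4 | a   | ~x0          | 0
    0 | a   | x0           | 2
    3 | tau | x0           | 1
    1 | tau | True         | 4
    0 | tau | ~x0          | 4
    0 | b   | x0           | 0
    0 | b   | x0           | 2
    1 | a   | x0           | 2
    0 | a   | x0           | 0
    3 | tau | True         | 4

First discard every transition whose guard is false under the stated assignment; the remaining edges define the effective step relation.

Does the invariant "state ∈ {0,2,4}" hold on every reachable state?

Allowed set {0,2,4}
R = {0,2,4}
  0: ok
  2: ok
  4: ok

Answer: INVARIANT HOLDS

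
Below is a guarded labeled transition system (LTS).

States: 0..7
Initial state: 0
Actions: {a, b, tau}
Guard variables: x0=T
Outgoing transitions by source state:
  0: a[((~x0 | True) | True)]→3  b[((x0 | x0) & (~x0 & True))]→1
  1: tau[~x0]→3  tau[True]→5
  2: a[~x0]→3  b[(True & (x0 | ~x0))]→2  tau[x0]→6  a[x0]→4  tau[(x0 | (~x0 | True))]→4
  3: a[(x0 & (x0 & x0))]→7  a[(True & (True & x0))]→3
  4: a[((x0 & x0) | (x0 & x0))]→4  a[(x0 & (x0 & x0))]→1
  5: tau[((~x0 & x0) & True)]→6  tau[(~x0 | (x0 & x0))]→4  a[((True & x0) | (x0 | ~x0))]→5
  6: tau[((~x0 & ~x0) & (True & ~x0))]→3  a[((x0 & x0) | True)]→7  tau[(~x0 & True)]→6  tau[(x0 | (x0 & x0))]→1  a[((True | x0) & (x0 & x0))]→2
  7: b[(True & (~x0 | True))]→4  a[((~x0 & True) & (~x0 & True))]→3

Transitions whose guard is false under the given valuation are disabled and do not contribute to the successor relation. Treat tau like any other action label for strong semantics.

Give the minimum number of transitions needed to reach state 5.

BFS to 5:
  Layer 0: {0}
  Layer 1: {3}
  Layer 2: {7}
  Layer 3: {4}
  Layer 4: {1}
  Layer 5: {5}
5 enters at depth 5; path a·a·b·a·tau

Answer: 5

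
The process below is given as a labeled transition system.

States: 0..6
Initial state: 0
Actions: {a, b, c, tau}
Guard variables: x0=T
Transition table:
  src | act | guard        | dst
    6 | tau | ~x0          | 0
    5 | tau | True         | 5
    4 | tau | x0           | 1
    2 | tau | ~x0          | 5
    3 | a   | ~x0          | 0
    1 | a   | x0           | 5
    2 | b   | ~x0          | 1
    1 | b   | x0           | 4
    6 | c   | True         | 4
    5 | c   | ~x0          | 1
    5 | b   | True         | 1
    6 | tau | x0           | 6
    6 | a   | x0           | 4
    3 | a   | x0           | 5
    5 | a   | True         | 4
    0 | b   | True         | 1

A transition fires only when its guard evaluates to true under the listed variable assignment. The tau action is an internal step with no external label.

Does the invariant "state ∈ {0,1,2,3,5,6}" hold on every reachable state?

Answer: INVARIANT VIOLATED at state 4

Analysis:
Safe = {0,1,2,3,5,6}
Reach set: {0,1,4,5}
  0: ok
  1: ok
  4: VIOLATES
  5: ok
witness against invariant: b·b → 4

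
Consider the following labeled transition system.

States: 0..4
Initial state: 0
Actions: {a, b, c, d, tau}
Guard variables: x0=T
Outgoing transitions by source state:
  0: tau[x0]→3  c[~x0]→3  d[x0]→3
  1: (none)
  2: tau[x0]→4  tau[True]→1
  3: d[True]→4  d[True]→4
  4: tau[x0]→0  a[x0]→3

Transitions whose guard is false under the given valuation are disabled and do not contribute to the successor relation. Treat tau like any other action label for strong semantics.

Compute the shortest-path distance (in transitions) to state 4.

Answer: 2

Trace:
BFS to 4:
  Layer 0: {0}
  Layer 1: {3}
  Layer 2: {4}
4 enters at depth 2; path d·d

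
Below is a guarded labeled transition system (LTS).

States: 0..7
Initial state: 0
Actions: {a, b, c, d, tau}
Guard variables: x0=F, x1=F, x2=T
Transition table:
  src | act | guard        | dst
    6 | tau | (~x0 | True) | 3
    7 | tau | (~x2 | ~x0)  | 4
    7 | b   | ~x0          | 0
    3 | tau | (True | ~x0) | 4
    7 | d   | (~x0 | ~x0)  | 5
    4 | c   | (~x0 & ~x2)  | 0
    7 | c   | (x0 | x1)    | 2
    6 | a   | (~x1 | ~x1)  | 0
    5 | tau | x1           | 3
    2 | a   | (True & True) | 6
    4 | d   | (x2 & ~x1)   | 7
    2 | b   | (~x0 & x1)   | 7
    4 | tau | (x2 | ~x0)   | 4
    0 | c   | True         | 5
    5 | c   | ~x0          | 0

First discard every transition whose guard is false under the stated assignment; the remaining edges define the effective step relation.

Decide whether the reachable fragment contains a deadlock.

Reachable = {0,5}
  0: c→5  [1 exit(s)]
  5: c→0  [1 exit(s)]

Answer: DEADLOCK-FREE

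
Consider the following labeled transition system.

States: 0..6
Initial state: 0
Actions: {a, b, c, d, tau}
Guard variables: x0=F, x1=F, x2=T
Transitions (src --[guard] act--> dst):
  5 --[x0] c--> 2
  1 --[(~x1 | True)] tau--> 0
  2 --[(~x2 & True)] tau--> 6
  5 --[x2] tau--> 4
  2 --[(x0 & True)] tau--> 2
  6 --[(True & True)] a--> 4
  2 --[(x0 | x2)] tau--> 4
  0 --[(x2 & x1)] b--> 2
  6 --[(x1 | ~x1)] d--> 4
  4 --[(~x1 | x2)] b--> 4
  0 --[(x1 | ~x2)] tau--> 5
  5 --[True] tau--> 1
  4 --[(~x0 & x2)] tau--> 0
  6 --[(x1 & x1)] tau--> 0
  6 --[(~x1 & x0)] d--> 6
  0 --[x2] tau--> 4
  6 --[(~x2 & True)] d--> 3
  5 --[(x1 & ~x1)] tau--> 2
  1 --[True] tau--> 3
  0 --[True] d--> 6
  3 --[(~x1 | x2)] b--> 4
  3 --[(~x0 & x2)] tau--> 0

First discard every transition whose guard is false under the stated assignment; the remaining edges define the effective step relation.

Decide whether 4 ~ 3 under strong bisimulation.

Refine partition for ~:
  π0 = {{0,1,2,3,4,5,6}}
  π1 = {{0},{1,2,5},{3,4},{6}}
  π2 = {{0},{1},{2},{3,4},{5},{6}}
Fixed point at round 3; 6 class(es).
[4]={3,4}  [3]={3,4}

Answer: BISIMILAR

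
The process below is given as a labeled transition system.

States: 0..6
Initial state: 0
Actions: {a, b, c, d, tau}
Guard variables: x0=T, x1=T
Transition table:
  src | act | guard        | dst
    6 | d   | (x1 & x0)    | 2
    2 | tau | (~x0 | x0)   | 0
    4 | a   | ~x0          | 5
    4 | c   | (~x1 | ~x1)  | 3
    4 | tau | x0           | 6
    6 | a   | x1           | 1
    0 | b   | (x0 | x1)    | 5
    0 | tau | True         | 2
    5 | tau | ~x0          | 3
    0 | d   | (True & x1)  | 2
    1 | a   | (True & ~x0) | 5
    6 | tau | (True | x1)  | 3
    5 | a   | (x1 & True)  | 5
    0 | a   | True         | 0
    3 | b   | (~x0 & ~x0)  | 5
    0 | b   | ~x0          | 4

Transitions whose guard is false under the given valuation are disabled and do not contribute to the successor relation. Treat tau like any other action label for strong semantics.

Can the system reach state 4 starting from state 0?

Guard filter leaves 10 enabled edge(s).
depth 0: {0}
depth 1: {2,5}  cumulative {0,2,5}
Reach set: {0,2,5}

Answer: UNREACHABLE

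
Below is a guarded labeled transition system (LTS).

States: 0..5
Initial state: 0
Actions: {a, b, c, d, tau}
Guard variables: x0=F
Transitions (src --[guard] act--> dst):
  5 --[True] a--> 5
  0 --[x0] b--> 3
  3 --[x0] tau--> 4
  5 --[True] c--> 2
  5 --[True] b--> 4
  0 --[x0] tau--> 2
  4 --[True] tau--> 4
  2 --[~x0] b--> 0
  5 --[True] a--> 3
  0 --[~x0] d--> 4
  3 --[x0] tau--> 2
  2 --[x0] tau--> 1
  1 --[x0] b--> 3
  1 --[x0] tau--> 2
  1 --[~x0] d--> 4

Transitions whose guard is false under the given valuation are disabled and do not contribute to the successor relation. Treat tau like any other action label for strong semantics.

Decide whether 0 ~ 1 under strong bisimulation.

Answer: BISIMILAR

Analysis:
Refine partition for ~:
  π0 = {{0,1,2,3,4,5}}
  π1 = {{0,1},{2},{3},{4},{5}}
5 equivalence class(es) (converged in 2)
0∈{0,1}, 1∈{0,1}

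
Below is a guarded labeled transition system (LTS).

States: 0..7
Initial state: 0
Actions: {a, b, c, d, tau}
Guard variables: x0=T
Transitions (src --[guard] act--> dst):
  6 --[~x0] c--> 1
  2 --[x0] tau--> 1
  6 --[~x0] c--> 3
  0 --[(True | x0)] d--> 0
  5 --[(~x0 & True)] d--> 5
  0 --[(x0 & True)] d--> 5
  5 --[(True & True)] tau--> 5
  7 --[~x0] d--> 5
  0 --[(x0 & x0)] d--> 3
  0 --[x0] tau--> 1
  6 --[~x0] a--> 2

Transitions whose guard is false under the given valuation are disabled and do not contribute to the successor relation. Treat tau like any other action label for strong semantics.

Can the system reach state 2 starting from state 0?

Answer: UNREACHABLE

Analysis:
Guard filter leaves 6 enabled edge(s).
depth 0: {0}
depth 1: {1,3,5}  total {0,1,3,5}
R = {0,1,3,5}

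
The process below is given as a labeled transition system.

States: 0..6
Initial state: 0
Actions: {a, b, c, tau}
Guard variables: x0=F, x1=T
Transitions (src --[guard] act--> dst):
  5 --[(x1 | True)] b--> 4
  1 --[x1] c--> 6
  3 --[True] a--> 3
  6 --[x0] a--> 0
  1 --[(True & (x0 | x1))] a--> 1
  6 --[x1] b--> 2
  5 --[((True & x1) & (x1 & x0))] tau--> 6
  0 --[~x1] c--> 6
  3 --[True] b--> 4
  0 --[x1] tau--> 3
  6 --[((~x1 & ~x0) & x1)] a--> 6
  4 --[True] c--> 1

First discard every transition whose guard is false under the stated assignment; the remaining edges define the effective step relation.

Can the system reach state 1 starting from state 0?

8 transition(s) survive guard evaluation.
L0 = {0}
L1 = {3}  cumulative {0,3}
L2 = {4}  cumulative {0,3,4}
L3 = {1}  cumulative {0,1,3,4}
L4 = {6}  cumulative {0,1,3,4,6}
L5 = {2}  cumulative {0,1,2,3,4,6}
Reach set: {0,1,2,3,4,6}
trace reaching 1: tau·b·c

Answer: REACHABLE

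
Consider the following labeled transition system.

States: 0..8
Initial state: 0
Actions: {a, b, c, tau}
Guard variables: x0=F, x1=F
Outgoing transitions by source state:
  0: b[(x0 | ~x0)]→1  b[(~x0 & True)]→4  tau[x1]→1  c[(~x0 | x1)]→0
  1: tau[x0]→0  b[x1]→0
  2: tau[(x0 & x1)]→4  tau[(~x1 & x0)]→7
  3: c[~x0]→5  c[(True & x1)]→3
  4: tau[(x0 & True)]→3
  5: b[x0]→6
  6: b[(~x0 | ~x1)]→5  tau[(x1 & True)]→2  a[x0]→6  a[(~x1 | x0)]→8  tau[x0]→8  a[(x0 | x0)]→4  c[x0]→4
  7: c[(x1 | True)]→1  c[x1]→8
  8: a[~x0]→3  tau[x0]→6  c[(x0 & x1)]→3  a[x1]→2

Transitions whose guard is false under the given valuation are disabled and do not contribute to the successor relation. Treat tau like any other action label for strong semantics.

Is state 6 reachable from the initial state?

After dropping false guards: 8 live edges.
L0 = {0}
L1 = {1,4}  total {0,1,4}
R = {0,1,4}

Answer: UNREACHABLE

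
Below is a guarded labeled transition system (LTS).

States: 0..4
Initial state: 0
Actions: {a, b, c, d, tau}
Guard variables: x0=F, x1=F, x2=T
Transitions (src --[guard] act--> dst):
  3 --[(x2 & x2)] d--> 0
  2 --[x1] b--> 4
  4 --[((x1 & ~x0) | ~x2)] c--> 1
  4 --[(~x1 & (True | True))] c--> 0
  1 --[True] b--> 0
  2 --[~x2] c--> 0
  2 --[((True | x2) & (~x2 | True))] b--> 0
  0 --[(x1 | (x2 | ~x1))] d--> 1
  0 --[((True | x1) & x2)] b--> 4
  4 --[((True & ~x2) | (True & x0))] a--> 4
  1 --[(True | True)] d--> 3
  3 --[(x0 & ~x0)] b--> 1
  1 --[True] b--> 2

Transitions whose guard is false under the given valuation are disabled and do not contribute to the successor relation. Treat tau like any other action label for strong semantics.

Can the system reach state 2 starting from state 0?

Answer: REACHABLE

Trace:
Guard filter leaves 8 enabled edge(s).
Layer 0: {0}
Layer 1: {1,4}  total {0,1,4}
Layer 2: {2,3}  total {0,1,2,3,4}
Reach set: {0,1,2,3,4}
trace reaching 2: d·b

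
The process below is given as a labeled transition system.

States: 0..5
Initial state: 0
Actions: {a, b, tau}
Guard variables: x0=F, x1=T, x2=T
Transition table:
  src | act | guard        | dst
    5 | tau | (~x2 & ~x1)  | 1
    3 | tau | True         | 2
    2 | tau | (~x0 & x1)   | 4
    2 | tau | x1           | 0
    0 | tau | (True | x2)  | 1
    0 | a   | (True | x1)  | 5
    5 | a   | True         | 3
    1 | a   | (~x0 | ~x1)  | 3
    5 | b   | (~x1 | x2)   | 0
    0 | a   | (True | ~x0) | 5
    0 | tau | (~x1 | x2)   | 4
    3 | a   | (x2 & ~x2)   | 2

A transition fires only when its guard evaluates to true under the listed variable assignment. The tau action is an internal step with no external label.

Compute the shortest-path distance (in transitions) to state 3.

Answer: 2

Working:
Layered search for 3:
  L0 = {0}
  L1 = {1,4,5}
  L2 = {3}
first hit 3 at d=2 via a·a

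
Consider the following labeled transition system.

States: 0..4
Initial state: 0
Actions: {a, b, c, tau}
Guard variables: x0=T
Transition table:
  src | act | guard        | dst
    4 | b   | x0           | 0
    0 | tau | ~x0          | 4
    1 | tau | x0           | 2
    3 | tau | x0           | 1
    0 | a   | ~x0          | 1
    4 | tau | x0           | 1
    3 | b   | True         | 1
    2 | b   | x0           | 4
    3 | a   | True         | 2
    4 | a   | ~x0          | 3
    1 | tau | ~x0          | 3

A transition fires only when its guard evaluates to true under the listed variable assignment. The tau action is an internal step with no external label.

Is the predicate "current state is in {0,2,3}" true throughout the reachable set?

Allowed set {0,2,3}
Reachable = {0}
  0: ok

Answer: INVARIANT HOLDS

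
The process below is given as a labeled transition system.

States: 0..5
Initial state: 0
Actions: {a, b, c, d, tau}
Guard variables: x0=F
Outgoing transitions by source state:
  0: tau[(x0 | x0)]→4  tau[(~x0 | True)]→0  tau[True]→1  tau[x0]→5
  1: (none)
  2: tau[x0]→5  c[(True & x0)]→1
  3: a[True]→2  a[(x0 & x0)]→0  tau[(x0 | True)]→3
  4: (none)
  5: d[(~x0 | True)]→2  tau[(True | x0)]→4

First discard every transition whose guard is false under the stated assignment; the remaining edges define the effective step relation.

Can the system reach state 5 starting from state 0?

Answer: UNREACHABLE

Working:
6 transition(s) survive guard evaluation.
depth 0: {0}
depth 1: {1}  total {0,1}
Reach set: {0,1}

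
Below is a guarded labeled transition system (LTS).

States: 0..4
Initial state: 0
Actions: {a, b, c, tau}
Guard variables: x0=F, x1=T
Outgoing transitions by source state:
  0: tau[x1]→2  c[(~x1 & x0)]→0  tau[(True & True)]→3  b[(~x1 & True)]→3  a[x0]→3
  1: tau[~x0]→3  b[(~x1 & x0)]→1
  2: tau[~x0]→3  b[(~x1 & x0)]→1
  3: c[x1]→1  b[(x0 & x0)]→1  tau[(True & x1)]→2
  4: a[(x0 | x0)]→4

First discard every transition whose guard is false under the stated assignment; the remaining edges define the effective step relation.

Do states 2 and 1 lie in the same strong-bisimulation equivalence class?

Answer: BISIMILAR

Trace:
Bisimulation quotient by refinement:
  round 0: {{0,1,2,3,4}}
  round 1: {{0,1,2},{3},{4}}
  round 2: {{0},{1,2},{3},{4}}
4 equivalence class(es) (converged in 3)
2∈{1,2}, 1∈{1,2}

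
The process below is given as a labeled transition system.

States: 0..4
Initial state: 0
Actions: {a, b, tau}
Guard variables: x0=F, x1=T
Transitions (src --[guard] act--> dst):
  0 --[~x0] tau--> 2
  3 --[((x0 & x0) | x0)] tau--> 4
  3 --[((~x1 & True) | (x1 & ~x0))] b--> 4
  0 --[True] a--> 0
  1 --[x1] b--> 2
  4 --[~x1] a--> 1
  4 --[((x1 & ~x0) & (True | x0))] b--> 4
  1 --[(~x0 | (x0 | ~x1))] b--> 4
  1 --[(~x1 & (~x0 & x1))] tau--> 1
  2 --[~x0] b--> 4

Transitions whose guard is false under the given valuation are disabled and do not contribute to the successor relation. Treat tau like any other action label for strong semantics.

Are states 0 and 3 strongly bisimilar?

Answer: NOT BISIMILAR

Analysis:
Bisimulation quotient by refinement:
  P[0] = {{0,1,2,3,4}}
  P[1] = {{0},{1,2,3,4}}
2 equivalence class(es) (converged in 2)
[0]={0}  [3]={1,2,3,4}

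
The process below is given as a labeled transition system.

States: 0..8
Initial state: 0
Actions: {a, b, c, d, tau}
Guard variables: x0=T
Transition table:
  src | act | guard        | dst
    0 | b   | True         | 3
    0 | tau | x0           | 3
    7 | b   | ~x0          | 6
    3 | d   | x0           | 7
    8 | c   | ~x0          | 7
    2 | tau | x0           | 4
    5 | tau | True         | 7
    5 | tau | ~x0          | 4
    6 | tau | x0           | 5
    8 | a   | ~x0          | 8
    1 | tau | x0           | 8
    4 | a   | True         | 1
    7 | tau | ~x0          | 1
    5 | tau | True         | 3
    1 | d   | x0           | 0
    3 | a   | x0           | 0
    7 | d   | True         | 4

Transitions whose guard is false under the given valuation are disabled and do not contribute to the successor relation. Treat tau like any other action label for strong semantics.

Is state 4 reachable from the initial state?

Answer: REACHABLE

Trace:
After dropping false guards: 12 live edges.
L0 = {0}
L1 = {3}  total {0,3}
L2 = {7}  total {0,3,7}
L3 = {4}  total {0,3,4,7}
L4 = {1}  total {0,1,3,4,7}
L5 = {8}  total {0,1,3,4,7,8}
Reachable = {0,1,3,4,7,8}
witness 4: b·d·d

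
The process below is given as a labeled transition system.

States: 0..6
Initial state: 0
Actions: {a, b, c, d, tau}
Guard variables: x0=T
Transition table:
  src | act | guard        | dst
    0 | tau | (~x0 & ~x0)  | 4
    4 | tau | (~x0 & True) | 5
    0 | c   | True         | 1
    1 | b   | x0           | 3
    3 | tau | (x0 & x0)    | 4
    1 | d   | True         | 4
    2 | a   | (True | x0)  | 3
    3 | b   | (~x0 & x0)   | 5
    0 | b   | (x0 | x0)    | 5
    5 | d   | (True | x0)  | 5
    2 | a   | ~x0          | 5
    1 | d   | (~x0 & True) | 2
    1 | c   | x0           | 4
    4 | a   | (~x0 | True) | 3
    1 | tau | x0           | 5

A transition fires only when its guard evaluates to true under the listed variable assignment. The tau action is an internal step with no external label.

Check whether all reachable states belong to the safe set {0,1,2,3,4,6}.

Answer: INVARIANT VIOLATED at state 5

Trace:
Safe = {0,1,2,3,4,6}
R = {0,1,3,4,5}
  0: safe
  1: safe
  3: safe
  4: safe
  5: outside
counterexample path to 5: b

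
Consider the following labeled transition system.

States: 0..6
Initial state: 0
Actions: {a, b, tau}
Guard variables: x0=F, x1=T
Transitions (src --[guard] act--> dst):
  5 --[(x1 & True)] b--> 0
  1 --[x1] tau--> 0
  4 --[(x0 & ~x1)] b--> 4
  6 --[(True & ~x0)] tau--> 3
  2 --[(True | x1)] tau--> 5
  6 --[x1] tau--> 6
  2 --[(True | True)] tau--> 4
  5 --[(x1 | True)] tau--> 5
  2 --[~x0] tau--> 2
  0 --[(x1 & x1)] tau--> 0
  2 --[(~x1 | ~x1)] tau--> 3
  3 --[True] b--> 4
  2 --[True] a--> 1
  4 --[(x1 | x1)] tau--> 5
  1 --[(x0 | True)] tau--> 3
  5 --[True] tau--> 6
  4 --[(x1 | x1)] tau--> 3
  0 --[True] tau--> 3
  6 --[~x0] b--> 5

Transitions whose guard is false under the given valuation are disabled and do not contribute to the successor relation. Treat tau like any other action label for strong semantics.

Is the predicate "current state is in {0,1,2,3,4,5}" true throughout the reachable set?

Safe = {0,1,2,3,4,5}
Reachable = {0,3,4,5,6}
  0: ✓
  3: ✓
  4: ✓
  5: ✓
  6: VIOLATES
counterexample path to 6: tau·b·tau·tau

Answer: INVARIANT VIOLATED at state 6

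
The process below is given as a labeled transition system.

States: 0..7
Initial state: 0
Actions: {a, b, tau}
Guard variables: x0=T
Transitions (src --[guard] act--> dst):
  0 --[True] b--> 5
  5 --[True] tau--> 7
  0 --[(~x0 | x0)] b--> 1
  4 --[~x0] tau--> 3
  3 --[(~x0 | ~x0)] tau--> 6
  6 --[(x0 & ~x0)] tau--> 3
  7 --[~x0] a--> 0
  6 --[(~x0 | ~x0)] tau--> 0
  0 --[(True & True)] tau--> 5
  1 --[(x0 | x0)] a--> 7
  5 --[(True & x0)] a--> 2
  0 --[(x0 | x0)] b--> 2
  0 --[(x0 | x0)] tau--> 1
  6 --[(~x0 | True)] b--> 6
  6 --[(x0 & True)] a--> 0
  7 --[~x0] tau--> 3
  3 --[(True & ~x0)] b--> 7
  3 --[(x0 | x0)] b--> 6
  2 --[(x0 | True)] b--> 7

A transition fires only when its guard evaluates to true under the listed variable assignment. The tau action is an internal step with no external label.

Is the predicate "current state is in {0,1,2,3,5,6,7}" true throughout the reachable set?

Safe = {0,1,2,3,5,6,7}
Reachable = {0,1,2,5,7}
  0: ✓
  1: ✓
  2: ✓
  5: ✓
  7: ✓

Answer: INVARIANT HOLDS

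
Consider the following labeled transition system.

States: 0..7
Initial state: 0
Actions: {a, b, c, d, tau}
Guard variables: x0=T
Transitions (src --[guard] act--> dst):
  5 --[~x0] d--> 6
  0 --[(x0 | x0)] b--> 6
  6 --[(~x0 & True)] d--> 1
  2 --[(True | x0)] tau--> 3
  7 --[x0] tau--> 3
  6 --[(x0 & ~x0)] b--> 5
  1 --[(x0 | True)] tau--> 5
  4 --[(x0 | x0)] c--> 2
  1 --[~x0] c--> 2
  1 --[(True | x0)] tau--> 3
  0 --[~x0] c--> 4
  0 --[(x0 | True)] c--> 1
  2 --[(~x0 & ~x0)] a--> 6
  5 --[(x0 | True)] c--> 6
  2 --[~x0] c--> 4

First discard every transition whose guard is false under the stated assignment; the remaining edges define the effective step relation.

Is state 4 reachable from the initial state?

Guard filter leaves 8 enabled edge(s).
depth 0: {0}
depth 1: {1,6}  now seen {0,1,6}
depth 2: {3,5}  now seen {0,1,3,5,6}
Reach set: {0,1,3,5,6}

Answer: UNREACHABLE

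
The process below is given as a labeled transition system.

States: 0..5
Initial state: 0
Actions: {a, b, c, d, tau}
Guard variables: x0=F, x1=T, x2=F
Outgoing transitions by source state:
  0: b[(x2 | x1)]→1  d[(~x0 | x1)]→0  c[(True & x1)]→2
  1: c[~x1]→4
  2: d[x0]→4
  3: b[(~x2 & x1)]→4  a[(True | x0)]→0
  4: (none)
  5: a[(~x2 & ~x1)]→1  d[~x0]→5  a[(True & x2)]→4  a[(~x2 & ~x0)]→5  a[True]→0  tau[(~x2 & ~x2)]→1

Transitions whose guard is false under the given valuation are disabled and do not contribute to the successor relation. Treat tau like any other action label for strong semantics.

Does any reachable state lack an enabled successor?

Reach set: {0,1,2}
  0: b→1  c→2  d→0  [deg 3]
  1: ∅  [no exit]
  2: ∅  [no exit]
trace reaching 1: b

Answer: DEADLOCK at state 1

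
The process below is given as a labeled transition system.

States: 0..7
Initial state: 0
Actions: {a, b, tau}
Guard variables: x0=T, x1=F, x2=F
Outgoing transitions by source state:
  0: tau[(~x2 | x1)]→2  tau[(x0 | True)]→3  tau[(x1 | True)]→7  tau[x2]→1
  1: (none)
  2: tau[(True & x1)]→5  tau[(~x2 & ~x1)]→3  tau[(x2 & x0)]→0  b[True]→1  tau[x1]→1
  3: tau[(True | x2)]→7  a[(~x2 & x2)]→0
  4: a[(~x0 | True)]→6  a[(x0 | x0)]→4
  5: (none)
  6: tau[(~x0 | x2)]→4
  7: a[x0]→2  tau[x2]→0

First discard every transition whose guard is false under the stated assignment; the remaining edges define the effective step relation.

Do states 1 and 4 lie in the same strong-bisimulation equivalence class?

Compute ~ classes (split until stable):
  P[0] = {{0,1,2,3,4,5,6,7}}
  P[1] = {{0,3},{1,5,6},{2},{4,7}}
  P[2] = {{0},{1,5,6},{2},{3},{4},{7}}
stable after 3 split(s): 6 block(s)
class of 1: {1,5,6}; class of 4: {4}

Answer: NOT BISIMILAR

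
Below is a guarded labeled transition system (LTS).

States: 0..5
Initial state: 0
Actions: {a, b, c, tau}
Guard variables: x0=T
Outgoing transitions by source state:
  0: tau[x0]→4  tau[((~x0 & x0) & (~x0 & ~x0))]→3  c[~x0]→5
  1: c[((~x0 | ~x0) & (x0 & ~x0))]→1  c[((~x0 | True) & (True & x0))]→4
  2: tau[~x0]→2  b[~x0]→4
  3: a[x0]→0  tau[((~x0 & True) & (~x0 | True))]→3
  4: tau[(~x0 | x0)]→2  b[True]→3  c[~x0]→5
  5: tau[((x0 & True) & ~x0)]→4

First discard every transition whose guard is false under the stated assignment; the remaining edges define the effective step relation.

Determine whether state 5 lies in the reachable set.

Answer: UNREACHABLE

Working:
5 transition(s) survive guard evaluation.
L0 = {0}
L1 = {4}  now seen {0,4}
L2 = {2,3}  now seen {0,2,3,4}
R = {0,2,3,4}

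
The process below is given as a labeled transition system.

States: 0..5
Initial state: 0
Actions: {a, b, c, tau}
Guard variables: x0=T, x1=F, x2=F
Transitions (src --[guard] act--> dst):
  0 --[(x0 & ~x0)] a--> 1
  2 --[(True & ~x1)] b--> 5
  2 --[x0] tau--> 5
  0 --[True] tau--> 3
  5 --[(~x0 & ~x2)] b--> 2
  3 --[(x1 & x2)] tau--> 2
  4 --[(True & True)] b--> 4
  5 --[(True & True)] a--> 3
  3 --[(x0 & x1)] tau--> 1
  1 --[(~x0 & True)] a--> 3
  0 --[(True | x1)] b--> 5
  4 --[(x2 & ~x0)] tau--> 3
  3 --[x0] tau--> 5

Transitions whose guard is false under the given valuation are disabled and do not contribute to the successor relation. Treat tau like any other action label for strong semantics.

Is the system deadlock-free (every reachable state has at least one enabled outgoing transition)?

Reach set: {0,3,5}
  0: b→5  tau→3  [2 out]
  3: tau→5  [1 out]
  5: a→3  [1 out]

Answer: DEADLOCK-FREE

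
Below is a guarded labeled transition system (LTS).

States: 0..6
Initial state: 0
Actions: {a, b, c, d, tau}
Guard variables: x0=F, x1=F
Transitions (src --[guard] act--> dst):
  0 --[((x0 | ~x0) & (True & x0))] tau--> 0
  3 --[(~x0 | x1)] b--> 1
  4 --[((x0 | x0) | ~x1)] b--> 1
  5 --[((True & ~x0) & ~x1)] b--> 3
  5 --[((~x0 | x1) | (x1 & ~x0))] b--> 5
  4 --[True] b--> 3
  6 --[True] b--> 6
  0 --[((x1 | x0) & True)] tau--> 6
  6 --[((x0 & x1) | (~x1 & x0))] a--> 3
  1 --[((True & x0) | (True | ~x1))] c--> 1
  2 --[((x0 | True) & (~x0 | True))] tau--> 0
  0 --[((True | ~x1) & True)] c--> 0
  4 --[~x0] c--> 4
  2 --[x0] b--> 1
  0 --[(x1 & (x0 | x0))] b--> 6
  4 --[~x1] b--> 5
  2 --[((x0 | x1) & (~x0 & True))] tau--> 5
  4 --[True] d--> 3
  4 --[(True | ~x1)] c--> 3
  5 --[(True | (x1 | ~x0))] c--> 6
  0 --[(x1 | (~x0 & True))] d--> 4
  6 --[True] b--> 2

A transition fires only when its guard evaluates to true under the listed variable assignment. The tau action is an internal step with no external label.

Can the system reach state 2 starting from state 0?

Guard filter leaves 16 enabled edge(s).
depth 0: {0}
depth 1: {4}  cumulative {0,4}
depth 2: {1,3,5}  cumulative {0,1,3,4,5}
depth 3: {6}  cumulative {0,1,3,4,5,6}
depth 4: {2}  cumulative {0,1,2,3,4,5,6}
Reachable = {0,1,2,3,4,5,6}
Path to 2: d·b·c·b

Answer: REACHABLE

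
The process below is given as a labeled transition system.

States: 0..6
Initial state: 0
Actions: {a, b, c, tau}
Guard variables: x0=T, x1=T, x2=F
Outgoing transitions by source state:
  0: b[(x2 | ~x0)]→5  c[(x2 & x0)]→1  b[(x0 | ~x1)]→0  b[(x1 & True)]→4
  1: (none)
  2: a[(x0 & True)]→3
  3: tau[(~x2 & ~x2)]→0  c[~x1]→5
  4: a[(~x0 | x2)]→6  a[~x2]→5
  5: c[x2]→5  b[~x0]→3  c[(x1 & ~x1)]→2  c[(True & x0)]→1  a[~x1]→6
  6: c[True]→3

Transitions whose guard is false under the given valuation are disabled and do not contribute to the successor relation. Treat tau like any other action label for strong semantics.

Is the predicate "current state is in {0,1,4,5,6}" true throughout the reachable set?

Answer: INVARIANT HOLDS

Working:
Safe = {0,1,4,5,6}
Reachable = {0,1,4,5}
  0: ok
  1: ok
  4: ok
  5: ok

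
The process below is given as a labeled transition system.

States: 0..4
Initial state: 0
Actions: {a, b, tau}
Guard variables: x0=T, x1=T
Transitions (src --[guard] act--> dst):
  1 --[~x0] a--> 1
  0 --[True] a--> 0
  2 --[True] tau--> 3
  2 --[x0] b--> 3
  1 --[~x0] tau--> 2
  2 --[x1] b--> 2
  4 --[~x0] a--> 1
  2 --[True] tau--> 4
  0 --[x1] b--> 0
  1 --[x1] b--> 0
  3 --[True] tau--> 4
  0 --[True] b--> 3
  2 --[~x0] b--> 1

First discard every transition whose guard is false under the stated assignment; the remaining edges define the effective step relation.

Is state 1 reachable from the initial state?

Answer: UNREACHABLE

Analysis:
After dropping false guards: 9 live edges.
depth 0: {0}
depth 1: {3}  total {0,3}
depth 2: {4}  total {0,3,4}
R = {0,3,4}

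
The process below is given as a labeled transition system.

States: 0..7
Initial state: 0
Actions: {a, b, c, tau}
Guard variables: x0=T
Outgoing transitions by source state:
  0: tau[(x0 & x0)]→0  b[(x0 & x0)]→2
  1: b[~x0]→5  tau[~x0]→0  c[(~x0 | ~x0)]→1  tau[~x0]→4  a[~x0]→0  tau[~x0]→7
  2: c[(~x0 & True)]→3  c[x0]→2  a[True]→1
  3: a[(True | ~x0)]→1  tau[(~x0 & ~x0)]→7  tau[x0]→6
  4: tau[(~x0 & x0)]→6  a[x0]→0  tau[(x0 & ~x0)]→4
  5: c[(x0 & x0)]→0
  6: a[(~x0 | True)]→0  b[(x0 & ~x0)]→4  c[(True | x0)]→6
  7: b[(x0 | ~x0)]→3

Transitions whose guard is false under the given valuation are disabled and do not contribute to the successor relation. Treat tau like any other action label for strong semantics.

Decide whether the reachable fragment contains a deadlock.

Reach set: {0,1,2}
  0: b→2  tau→0  [2 exit(s)]
  1: ∅  [STUCK]
  2: a→1  c→2  [2 exit(s)]
witness 1: b·a

Answer: DEADLOCK at state 1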